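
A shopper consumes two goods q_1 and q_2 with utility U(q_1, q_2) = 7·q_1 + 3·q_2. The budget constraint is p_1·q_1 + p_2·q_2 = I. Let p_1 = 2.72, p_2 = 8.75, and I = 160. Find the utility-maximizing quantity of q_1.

Numerically: q_1* = 58.8235, q_2* = 0.

q_1* = 58.8235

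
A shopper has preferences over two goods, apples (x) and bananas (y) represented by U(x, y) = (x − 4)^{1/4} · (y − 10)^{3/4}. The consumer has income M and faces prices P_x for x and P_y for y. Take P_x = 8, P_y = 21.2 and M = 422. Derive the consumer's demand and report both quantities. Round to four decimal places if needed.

After buying the subsistence bundle (4, 10), a share 0.25 of the remaining income goes to x: x* = 4 + 0.25·(M − 4P_x − 10P_y)/P_x.
Discretionary income = 422 − 4·8 − 10·21.2 = 178; x* = 4 + 0.25·178/8 = 9.5625; y* = 10 + 0.75·178/21.2 = 16.2972.

x* = 9.5625, y* = 16.2972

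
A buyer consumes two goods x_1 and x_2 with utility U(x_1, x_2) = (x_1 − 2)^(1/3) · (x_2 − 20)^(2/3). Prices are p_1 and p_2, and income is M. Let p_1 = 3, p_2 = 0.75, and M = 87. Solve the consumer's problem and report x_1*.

x_1* = 9.3333

MRS = (1/2)·(x_2−20)/(x_1−2). Tangency with p_1/p_2 gives x_2−20 = 2·(p_1/p_2)·(x_1−2).
After buying the subsistence bundle (2, 20), a share 1/3 of the remaining income goes to x_1: x_1* = 2 + 1/3·(M − 2p_1 − 20p_2)/p_1.
Discretionary income = 87 − 2·3 − 20·0.75 = 66; x_1* = 2 + 1/3·66/3 = 9.3333.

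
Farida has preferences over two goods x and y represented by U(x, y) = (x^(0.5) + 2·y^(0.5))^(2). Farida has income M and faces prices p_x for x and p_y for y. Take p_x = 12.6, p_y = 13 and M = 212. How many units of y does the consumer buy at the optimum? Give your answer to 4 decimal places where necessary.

MRS = MU_x/MU_y = (1/2)·(y/x)^(0.5). Set equal to p_x/p_y.
Solve for the ratio: y/x = [2·p_x/p_y]^(2).
With the ratio pinned down, the budget gives x* = M/(p_x + p_y·(y/x)) and y* = (y/x)·x*.
Numerically y/x = 3.757633, so x* = 212/(12.6 + 13·3.757633) = 3.45 and y* = 3.757633·3.45 = 12.9638.

y* = 12.9638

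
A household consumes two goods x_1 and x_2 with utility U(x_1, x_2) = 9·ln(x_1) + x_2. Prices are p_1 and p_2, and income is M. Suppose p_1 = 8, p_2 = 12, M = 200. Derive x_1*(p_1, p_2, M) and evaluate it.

MU_x_1 = 9/x_1, MU_x_2 = 1. Tangency: 9/x_1 = p_1/p_2.
So x_1*(p_1,p_2) = 9·p_2/p_1, independent of income; and x_2* = (M − 9·p_2)/p_2.
At the given prices: x_1* = 9·12/8 = 13.5.

x_1* = 13.5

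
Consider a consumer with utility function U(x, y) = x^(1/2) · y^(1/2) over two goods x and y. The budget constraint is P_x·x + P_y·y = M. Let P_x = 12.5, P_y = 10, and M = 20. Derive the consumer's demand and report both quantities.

Tangency: MRS = y/x = P_x/P_y.
Rearranging, P_y·y = P_x·x. Substituting into the budget gives P_x·x·(1 + 1) = M.
Demand: x*(P_x,P_y,M) = 0.5·M/P_x and y* = 0.5·M/P_y.
At P_x=12.5, P_y=10, M=20: x* = 0.5·20/12.5 = 0.8, y* = 1.

x* = 0.8, y* = 1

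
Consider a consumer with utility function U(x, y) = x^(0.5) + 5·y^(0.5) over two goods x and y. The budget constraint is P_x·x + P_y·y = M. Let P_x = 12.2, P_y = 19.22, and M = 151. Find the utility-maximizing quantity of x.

x* = 0.7337

MU_x ∝ x^(-0.5), MU_y ∝ 5·y^(-0.5), so MRS = (1/5)·(y/x)^(0.5) = P_x/P_y.
Solve for the ratio: y/x = [5·P_x/P_y]^(2).
Substitute y = (y/x)·x into the budget: x* = M/(P_x + P_y·(y/x)).
Numerically y/x = 10.072862, so x* = 151/(12.2 + 19.22·10.072862) = 0.7337.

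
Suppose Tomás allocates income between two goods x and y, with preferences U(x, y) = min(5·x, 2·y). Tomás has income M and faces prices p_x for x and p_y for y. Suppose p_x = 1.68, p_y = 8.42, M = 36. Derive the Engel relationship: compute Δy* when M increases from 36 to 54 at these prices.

Δy* = 1.9798

With perfect complements, no substitution: consume in ratio x:y = 2:5.
Budget: p_x·x + p_y·(5/2)·x = M, so (2·p_x + 5·p_y)·x = 2·M.
Demand: x*(p_x,p_y,M) = 2·M/(2·p_x + 5·p_y), y* = 5·M/(2·p_x + 5·p_y).
Here 2·1.68 + 5·8.42 = 45.46, giving y* = 3.9595.
At M' = 54: y* = 5.9393. Change: 5.9393 − 3.9595 = 1.9798.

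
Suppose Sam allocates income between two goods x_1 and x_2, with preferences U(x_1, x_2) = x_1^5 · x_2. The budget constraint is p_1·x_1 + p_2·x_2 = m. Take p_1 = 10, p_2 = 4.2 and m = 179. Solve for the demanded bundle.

x_1* = 14.9167, x_2* = 7.1032

MU_x_1/MU_x_2 = (5·x_2)/(x_1); tangency sets this equal to p_1/p_2.
So 5·p_2·x_2 = p_1·x_1; combined with the budget, a share 5/6 of income goes to x_1.
Demand: x_1*(p_1,p_2,m) = 5/6·m/p_1 and x_2* = 1/6·m/p_2.
At p_1=10, p_2=4.2, m=179: x_1* = 5/6·179/10 = 14.9167, x_2* = 7.1032.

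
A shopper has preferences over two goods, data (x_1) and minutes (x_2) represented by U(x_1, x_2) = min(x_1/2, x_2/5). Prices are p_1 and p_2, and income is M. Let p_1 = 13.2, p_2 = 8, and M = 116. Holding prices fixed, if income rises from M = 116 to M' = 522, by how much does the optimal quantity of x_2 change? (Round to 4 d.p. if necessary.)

Δx_2* = 30.5723

Leontief preferences: the optimum is at the kink where x_1/2 = x_2/5, i.e. x_2 = (5/2)·x_1.
Budget: p_1·x_1 + p_2·(5/2)·x_1 = M, so (2·p_1 + 5·p_2)·x_1 = 2·M.
Demand: x_1*(p_1,p_2,M) = 2·M/(2·p_1 + 5·p_2), x_2* = 5·M/(2·p_1 + 5·p_2).
Here 2·13.2 + 5·8 = 66.4, giving x_2* = 8.7349.
At M' = 522: x_2* = 39.3072. Change: 39.3072 − 8.7349 = 30.5723.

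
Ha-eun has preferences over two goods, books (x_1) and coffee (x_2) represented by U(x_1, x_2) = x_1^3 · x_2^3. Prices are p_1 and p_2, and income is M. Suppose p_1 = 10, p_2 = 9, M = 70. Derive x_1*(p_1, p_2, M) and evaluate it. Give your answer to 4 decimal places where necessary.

x_1* = 3.5

Tangency: MRS = x_2/x_1 = p_1/p_2.
Rearranging, p_2·x_2 = p_1·x_1. Substituting into the budget gives p_1·x_1·(1 + 1) = M.
Demand: x_1*(p_1,p_2,M) = 0.5·M/p_1 and x_2* = 0.5·M/p_2.
At p_1=10, p_2=9, M=70: x_1* = 0.5·70/10 = 3.5.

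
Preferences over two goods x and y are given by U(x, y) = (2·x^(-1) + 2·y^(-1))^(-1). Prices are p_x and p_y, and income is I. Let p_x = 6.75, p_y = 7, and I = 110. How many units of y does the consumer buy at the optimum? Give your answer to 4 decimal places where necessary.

MU_x ∝ 2·x^(-2), MU_y ∝ 2·y^(-2), so MRS = (y/x)^(2) = p_x/p_y.
Solve for the ratio: y/x = [p_x/p_y]^(0.5).
Substitute y = (y/x)·x into the budget: x* = I/(p_x + p_y·(y/x)).
Numerically y/x = 0.981981, so x* = 110/(6.75 + 7·0.981981) = 8.0741 and y* = 0.981981·8.0741 = 7.9286.

y* = 7.9286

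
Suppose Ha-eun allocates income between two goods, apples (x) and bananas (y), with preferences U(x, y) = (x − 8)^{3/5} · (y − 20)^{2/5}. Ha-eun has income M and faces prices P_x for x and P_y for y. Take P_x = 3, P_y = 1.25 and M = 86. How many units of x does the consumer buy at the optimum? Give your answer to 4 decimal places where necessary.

x* = 15.4

MRS = (3/2)·(y−20)/(x−8). Tangency with P_x/P_y gives y−20 = (2/3)·(P_x/P_y)·(x−8).
Substituting into the budget: x* = 8 + 0.6·(M − 8·P_x − 20·P_y)/P_x, and y* = 20 + 0.4·(…)/P_y.
Discretionary income = 86 − 8·3 − 20·1.25 = 37; x* = 8 + 0.6·37/3 = 15.4.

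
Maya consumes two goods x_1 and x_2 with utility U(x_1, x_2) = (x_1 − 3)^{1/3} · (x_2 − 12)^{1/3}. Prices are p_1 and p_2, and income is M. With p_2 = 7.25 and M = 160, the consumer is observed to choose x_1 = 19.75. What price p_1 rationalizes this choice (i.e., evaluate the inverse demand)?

p_1 = 2

This is Cobb-Douglas in (x_1−3, x_2−12): tangency gives 1/3·p_2·(x_2−12) = 1/3·p_1·(x_1−3).
Substituting into the budget: x_1* = 3 + 0.5·(M − 3·p_1 − 12·p_2)/p_1, and x_2* = 12 + 0.5·(…)/p_2.
Set x_1* = 19.75 in the demand function and solve for p_1: p_1 = 2.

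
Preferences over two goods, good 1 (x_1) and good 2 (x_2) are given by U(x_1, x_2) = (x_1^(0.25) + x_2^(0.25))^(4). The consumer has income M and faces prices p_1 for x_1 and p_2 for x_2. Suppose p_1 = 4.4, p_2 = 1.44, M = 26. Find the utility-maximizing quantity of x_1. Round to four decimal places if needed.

From the CES first-order condition, (x_2/x_1)^(0.75) = p_1/p_2.
Solve for the ratio: x_2/x_1 = [p_1/p_2]^(4/3).
Substitute x_2 = (x_2/x_1)·x_1 into the budget: x_1* = M/(p_1 + p_2·(x_2/x_1)).
Numerically x_2/x_1 = 4.43391, so x_1* = 26/(4.4 + 1.44·4.43391) = 2.4108.

x_1* = 2.4108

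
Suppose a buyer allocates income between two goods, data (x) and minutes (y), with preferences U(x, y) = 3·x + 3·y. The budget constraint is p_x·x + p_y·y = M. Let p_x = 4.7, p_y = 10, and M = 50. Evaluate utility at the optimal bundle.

Perfect substitutes: compare marginal utility per dollar. 3/p_x vs 3/p_y → 0.6383 vs 0.3.
x gives more utility per dollar, so spend all income on x: x* = M/p_x, y* = 0.
Numerically: x* = 10.6383, y* = 0.
Utility at the optimum: U(10.6383, 0) = 31.9149.

V = 31.9149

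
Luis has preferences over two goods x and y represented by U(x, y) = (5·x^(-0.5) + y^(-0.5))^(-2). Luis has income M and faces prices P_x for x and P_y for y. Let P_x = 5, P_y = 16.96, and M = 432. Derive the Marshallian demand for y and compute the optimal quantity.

From the CES first-order condition, 5·(y/x)^(1.5) = P_x/P_y.
Solve for the ratio: y/x = [(1/5)·P_x/P_y]^(2/3).
Substitute y = (y/x)·x into the budget: x* = M/(P_x + P_y·(y/x)).
Numerically y/x = 0.15149, so x* = 432/(5 + 16.96·0.15149) = 57.0729 and y* = 0.15149·57.0729 = 8.646.

y* = 8.646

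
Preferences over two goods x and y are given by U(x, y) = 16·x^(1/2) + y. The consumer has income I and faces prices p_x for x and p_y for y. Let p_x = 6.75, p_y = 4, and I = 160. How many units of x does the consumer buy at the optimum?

x* = 22.4746

MU_x = 8/√x, MU_y = 1. Tangency: 8/√x = p_x/p_y.
Thus x* = (8·p_y/p_x)² — independent of I — with the rest of income spent on y.
Plugging in: x* = (8·4/6.75)² = 22.4746.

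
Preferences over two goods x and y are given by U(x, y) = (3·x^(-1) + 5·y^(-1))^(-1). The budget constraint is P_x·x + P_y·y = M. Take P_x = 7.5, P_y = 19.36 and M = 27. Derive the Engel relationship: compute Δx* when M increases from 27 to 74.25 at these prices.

MRS = MU_x/MU_y = (3/5)·(y/x)^(2). Set equal to P_x/P_y.
Hence y/x = ((5/3)·P_x/P_y)^(1/(2)), i.e. raised to the 0.5 power.
Substitute y = (y/x)·x into the budget: x* = M/(P_x + P_y·(y/x)).
Numerically y/x = 0.80353, so x* = 27/(7.5 + 19.36·0.80353) = 1.171.
At M' = 74.25: x* = 3.2204. Change: 3.2204 − 1.171 = 2.0493.

Δx* = 2.0493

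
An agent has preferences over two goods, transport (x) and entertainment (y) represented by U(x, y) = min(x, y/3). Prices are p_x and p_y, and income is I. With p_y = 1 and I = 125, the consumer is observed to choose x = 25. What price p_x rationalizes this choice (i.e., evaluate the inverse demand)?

p_x = 2

With perfect complements, no substitution: consume in ratio x:y = 1:3.
Budget: p_x·x + p_y·3·x = I, so (p_x + 3·p_y)·x = I.
Demand: x*(p_x,p_y,I) = I/(p_x + 3·p_y), y* = 3·I/(p_x + 3·p_y).
Set x* = 25 in the demand function and solve for p_x: p_x = 2.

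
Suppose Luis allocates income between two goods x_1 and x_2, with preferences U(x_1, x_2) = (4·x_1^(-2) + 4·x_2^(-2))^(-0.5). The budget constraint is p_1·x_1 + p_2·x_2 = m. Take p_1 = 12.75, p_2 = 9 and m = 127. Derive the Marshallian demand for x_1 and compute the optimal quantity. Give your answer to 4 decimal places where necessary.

x_1* = 5.556

MRS = MU_x_1/MU_x_2 = (x_2/x_1)^(3). Set equal to p_1/p_2.
Solve for the ratio: x_2/x_1 = [p_1/p_2]^(1/3).
Substitute x_2 = (x_2/x_1)·x_1 into the budget: x_1* = m/(p_1 + p_2·(x_2/x_1)).
Numerically x_2/x_1 = 1.123111, so x_1* = 127/(12.75 + 9·1.123111) = 5.556.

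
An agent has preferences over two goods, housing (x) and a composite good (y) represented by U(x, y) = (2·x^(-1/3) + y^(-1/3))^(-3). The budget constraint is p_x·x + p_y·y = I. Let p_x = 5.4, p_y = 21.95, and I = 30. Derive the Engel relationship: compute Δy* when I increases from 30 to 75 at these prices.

Δy* = 0.9385

Numerically y/x = 0.207705, so x* = 30/(5.4 + 21.95·0.207705) = 3.0123 and y* = 0.207705·3.0123 = 0.6257.
At I' = 75: y* = 1.5642. Change: 1.5642 − 0.6257 = 0.9385.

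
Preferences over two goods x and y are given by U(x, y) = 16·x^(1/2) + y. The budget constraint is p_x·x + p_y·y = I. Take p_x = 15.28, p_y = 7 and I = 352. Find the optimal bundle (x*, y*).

Utility is quasi-linear in y; the FOC for x is 8/√x = p_x/p_y.
Thus x* = (8·p_y/p_x)² — independent of I — with the rest of income spent on y.
Plugging in: x* = (8·7/15.28)² = 13.4316, y* = 20.9663.

x* = 13.4316, y* = 20.9663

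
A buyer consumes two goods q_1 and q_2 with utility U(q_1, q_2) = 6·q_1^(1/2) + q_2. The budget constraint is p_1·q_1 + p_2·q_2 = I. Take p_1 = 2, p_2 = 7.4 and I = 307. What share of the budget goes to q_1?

share on q_1 = 0.8027

Utility is quasi-linear in q_2; the FOC for q_1 is 3/√q_1 = p_1/p_2.
Solve: √q_1 = 3·p_2/p_1, so q_1*(p_1,p_2) = (3·p_2/p_1)², and q_2* = (I − p_1·q_1*)/p_2.
Plugging in: q_1* = (3·7.4/2)² = 123.21, q_2* = 8.1865.
Expenditure on q_1: 2·123.21 = 246.42; share = 0.8027.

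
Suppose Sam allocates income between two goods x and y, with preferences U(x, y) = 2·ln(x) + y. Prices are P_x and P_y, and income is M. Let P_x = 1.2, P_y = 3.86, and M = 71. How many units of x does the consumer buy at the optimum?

MU_x = 2/x, MU_y = 1. Tangency: 2/x = P_x/P_y.
So x*(P_x,P_y) = 2·P_y/P_x, independent of income; and y* = (M − 2·P_y)/P_y.
At the given prices: x* = 2·3.86/1.2 = 6.4333.

x* = 6.4333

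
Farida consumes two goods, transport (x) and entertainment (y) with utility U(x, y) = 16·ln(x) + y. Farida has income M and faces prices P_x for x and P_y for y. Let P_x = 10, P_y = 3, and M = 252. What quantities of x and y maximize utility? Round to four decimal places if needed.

x* = 4.8, y* = 68

MU_x = 16/x, MU_y = 1. Tangency: 16/x = P_x/P_y.
So x*(P_x,P_y) = 16·P_y/P_x, independent of income; and y* = (M − 16·P_y)/P_y.
At the given prices: x* = 16·3/10 = 4.8, and y* = 68.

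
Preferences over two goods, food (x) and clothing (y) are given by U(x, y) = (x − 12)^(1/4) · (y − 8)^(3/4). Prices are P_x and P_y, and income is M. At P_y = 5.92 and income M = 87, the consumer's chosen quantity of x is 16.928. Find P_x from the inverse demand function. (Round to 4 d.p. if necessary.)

P_x = 1.25

This is Cobb-Douglas in (x−12, y−8): tangency gives 0.25·P_y·(y−8) = 0.75·P_x·(x−12).
After buying the subsistence bundle (12, 8), a share 0.25 of the remaining income goes to x: x* = 12 + 0.25·(M − 12P_x − 8P_y)/P_x.
Set x* = 16.928 in the demand function and solve for P_x: P_x = 1.25.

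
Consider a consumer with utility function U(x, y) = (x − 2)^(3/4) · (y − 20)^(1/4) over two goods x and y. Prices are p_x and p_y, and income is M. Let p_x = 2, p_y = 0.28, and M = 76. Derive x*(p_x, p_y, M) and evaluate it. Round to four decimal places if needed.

MRS = 3·(y−20)/(x−2). Tangency with p_x/p_y gives y−20 = (1/3)·(p_x/p_y)·(x−2).
After buying the subsistence bundle (2, 20), a share 0.75 of the remaining income goes to x: x* = 2 + 0.75·(M − 2p_x − 20p_y)/p_x.
Discretionary income = 76 − 2·2 − 20·0.28 = 66.4; x* = 2 + 0.75·66.4/2 = 26.9.

x* = 26.9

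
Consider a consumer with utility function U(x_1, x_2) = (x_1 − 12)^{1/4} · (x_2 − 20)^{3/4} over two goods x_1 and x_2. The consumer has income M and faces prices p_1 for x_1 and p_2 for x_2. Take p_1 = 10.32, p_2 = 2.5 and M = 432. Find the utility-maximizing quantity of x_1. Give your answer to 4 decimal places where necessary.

x_1* = 18.2539

Let x_1' = x_1−12, x_2' = x_2−20. MRS = (1/3)·x_2'/x_1' = p_1/p_2.
Substituting into the budget: x_1* = 12 + 0.25·(M − 12·p_1 − 20·p_2)/p_1, and x_2* = 20 + 0.75·(…)/p_2.
Discretionary income = 432 − 12·10.32 − 20·2.5 = 258.16; x_1* = 12 + 0.25·258.16/10.32 = 18.2539.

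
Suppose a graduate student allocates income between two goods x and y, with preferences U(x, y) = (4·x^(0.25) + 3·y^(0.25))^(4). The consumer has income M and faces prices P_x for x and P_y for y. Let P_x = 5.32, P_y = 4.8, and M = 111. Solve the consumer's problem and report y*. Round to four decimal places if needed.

From the CES first-order condition, (4/3)·(y/x)^(0.75) = P_x/P_y.
Hence y/x = ((3/4)·P_x/P_y)^(1/(0.75)), i.e. raised to the 4/3 power.
Substitute y = (y/x)·x into the budget: x* = M/(P_x + P_y·(y/x)).
Numerically y/x = 0.781584, so x* = 111/(5.32 + 4.8·0.781584) = 12.236 and y* = 0.781584·12.236 = 9.5634.

y* = 9.5634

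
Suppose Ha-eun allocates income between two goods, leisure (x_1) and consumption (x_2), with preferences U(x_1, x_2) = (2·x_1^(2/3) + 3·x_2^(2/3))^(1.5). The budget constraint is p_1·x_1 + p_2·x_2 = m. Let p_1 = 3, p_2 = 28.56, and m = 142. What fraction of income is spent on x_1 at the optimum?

MU_x_1 ∝ 2·x_1^(-1/3), MU_x_2 ∝ 3·x_2^(-1/3), so MRS = (2/3)·(x_2/x_1)^(1/3) = p_1/p_2.
Solve for the ratio: x_2/x_1 = [(3/2)·p_1/p_2]^(3).
With the ratio pinned down, the budget gives x_1* = m/(p_1 + p_2·(x_2/x_1)) and x_2* = (x_2/x_1)·x_1*.
Numerically x_2/x_1 = 0.003912, so x_1* = 142/(3 + 28.56·0.003912) = 45.634 and x_2* = 0.003912·45.634 = 0.1785.
Expenditure on x_1: 3·45.634 = 136.9019; share = 0.9641.

share on x_1 = 0.9641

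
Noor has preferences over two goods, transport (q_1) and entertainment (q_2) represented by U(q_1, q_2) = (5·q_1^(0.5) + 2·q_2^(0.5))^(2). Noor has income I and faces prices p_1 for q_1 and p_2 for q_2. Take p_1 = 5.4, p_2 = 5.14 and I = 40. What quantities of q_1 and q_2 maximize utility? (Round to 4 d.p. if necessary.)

q_1* = 6.3415, q_2* = 1.1199

MU_q_1 ∝ 5·q_1^(-0.5), MU_q_2 ∝ 2·q_2^(-0.5), so MRS = (5/2)·(q_2/q_1)^(0.5) = p_1/p_2.
Solve for the ratio: q_2/q_1 = [(2/5)·p_1/p_2]^(2).
Substitute q_2 = (q_2/q_1)·q_1 into the budget: q_1* = I/(p_1 + p_2·(q_2/q_1)).
Numerically q_2/q_1 = 0.176596, so q_1* = 40/(5.4 + 5.14·0.176596) = 6.3415 and q_2* = 0.176596·6.3415 = 1.1199.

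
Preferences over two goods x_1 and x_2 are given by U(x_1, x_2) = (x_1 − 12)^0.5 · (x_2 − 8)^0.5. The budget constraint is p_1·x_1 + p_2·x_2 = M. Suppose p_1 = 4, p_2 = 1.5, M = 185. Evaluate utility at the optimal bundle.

MRS = (x_2−8)/(x_1−12). Tangency with p_1/p_2 gives x_2−8 = (p_1/p_2)·(x_1−12).
After buying the subsistence bundle (12, 8), a share 0.5 of the remaining income goes to x_1: x_1* = 12 + 0.5·(M − 12p_1 − 8p_2)/p_1.
Discretionary income = 185 − 12·4 − 8·1.5 = 125; x_1* = 12 + 0.5·125/4 = 27.625; x_2* = 8 + 0.5·125/1.5 = 49.6667.
Utility at the optimum: U(27.625, 49.6667) = 25.5155.

V = 25.5155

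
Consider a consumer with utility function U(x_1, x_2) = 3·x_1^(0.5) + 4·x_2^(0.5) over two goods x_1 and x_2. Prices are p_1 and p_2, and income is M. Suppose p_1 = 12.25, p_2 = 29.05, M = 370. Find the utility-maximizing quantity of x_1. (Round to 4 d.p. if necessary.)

MRS = MU_x_1/MU_x_2 = (3/4)·(x_2/x_1)^(0.5). Set equal to p_1/p_2.
Hence x_2/x_1 = ((4/3)·p_1/p_2)^(1/(0.5)), i.e. raised to the 2 power.
With the ratio pinned down, the budget gives x_1* = M/(p_1 + p_2·(x_2/x_1)) and x_2* = (x_2/x_1)·x_1*.
Numerically x_2/x_1 = 0.316124, so x_1* = 370/(12.25 + 29.05·0.316124) = 17.2628.

x_1* = 17.2628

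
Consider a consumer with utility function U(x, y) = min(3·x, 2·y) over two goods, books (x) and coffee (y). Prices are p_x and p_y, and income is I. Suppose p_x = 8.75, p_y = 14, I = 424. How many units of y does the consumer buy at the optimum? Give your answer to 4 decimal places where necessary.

With perfect complements, no substitution: consume in ratio x:y = 2:3.
Budget: p_x·x + p_y·(3/2)·x = I, so (2·p_x + 3·p_y)·x = 2·I.
Demand: x*(p_x,p_y,I) = 2·I/(2·p_x + 3·p_y), y* = 3·I/(2·p_x + 3·p_y).
Here 2·8.75 + 3·14 = 59.5, giving y* = 21.3782.

y* = 21.3782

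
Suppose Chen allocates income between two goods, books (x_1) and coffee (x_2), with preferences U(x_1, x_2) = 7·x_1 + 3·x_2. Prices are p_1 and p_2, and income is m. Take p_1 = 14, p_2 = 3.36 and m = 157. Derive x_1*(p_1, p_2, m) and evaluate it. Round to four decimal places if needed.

x_1* = 0

x_2 gives more utility per dollar, so spend all income on x_2: x_2* = m/p_2, x_1* = 0.
Numerically: x_1* = 0, x_2* = 46.7262.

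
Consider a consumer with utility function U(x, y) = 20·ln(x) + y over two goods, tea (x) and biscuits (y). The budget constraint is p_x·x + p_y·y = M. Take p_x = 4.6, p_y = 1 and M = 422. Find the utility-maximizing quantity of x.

Set MRS = p_x/p_y: (20/x)/1 = p_x/p_y.
So x*(p_x,p_y) = 20·p_y/p_x, independent of income; and y* = (M − 20·p_y)/p_y.
At the given prices: x* = 20·1/4.6 = 4.3478.

x* = 4.3478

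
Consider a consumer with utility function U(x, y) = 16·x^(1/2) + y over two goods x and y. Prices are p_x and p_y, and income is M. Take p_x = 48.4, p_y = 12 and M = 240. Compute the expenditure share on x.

share on x = 0.7934

MU_x = 8/√x, MU_y = 1. Tangency: 8/√x = p_x/p_y.
Solve: √x = 8·p_y/p_x, so x*(p_x,p_y) = (8·p_y/p_x)², and y* = (M − p_x·x*)/p_y.
Plugging in: x* = (8·12/48.4)² = 3.9342, y* = 4.1322.
Expenditure on x: 48.4·3.9342 = 190.4132; share = 0.7934.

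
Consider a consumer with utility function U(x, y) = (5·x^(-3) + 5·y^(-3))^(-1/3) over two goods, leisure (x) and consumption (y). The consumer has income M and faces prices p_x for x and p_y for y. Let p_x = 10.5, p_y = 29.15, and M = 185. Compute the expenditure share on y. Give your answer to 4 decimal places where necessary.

share on y = 0.6826

MRS = MU_x/MU_y = (y/x)^(4). Set equal to p_x/p_y.
Hence y/x = (p_x/p_y)^(1/(4)), i.e. raised to the 0.25 power.
With the ratio pinned down, the budget gives x* = M/(p_x + p_y·(y/x)) and y* = (y/x)·x*.
Numerically y/x = 0.774707, so x* = 185/(10.5 + 29.15·0.774707) = 5.592 and y* = 0.774707·5.592 = 4.3322.
Expenditure on y: 29.15·4.3322 = 126.2835; share = 0.6826.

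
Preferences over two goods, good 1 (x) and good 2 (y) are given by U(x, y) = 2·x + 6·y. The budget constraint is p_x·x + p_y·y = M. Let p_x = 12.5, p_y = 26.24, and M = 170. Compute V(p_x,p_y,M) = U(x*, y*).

Linear utility — the consumer picks whichever good has higher MU/price: 2/12.5 = 0.16 vs 6/26.24 = 0.2287.
y gives more utility per dollar, so spend all income on y: y* = M/p_y, x* = 0.
Numerically: x* = 0, y* = 6.4787.
Utility at the optimum: U(0, 6.4787) = 38.872.

V = 38.872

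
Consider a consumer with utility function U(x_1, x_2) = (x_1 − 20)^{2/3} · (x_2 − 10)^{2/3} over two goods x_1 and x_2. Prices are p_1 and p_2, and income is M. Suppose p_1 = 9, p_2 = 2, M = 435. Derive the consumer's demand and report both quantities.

MRS = (x_2−10)/(x_1−20). Tangency with p_1/p_2 gives x_2−10 = (p_1/p_2)·(x_1−20).
Substituting into the budget: x_1* = 20 + 0.5·(M − 20·p_1 − 10·p_2)/p_1, and x_2* = 10 + 0.5·(…)/p_2.
Discretionary income = 435 − 20·9 − 10·2 = 235; x_1* = 20 + 0.5·235/9 = 33.0556; x_2* = 10 + 0.5·235/2 = 68.75.

x_1* = 33.0556, x_2* = 68.75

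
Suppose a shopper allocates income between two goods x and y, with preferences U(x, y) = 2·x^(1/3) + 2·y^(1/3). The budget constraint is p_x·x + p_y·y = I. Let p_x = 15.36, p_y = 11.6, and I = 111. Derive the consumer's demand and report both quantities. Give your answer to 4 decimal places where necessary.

x* = 3.3601, y* = 5.1198

MU_x ∝ 2·x^(-2/3), MU_y ∝ 2·y^(-2/3), so MRS = (y/x)^(2/3) = p_x/p_y.
Solve for the ratio: y/x = [p_x/p_y]^(1.5).
Substitute y = (y/x)·x into the budget: x* = I/(p_x + p_y·(y/x)).
Numerically y/x = 1.523701, so x* = 111/(15.36 + 11.6·1.523701) = 3.3601 and y* = 1.523701·3.3601 = 5.1198.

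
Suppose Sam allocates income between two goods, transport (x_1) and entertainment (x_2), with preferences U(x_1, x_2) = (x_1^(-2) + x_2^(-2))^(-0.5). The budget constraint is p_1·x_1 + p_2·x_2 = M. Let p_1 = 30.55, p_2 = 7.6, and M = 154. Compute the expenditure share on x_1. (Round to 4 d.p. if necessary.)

MRS = MU_x_1/MU_x_2 = (x_2/x_1)^(3). Set equal to p_1/p_2.
Solve for the ratio: x_2/x_1 = [p_1/p_2]^(1/3).
Substitute x_2 = (x_2/x_1)·x_1 into the budget: x_1* = M/(p_1 + p_2·(x_2/x_1)).
Numerically x_2/x_1 = 1.590008, so x_1* = 154/(30.55 + 7.6·1.590008) = 3.6121 and x_2* = 1.590008·3.6121 = 5.7433.
Expenditure on x_1: 30.55·3.6121 = 110.3507; share = 0.7166.

share on x_1 = 0.7166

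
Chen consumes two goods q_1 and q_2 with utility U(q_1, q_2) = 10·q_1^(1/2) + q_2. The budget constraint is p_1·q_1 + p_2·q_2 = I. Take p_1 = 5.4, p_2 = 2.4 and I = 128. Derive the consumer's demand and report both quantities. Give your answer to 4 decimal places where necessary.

q_1* = 4.9383, q_2* = 42.2222

Set MRS = p_1/p_2: 5·q_1^(−1/2) = p_1/p_2.
Solve: √q_1 = 5·p_2/p_1, so q_1*(p_1,p_2) = (5·p_2/p_1)², and q_2* = (I − p_1·q_1*)/p_2.
Plugging in: q_1* = (5·2.4/5.4)² = 4.9383, q_2* = 42.2222.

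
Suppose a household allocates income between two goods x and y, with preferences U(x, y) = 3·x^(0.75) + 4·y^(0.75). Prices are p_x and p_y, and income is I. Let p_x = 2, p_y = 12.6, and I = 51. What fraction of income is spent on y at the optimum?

Substitute y = (y/x)·x into the budget: x* = I/(p_x + p_y·(y/x)).
Numerically y/x = 0.002006, so x* = 51/(2 + 12.6·0.002006) = 25.1817 and y* = 0.002006·25.1817 = 0.0505.
Expenditure on y: 12.6·0.0505 = 0.6366; share = 0.0125.

share on y = 0.0125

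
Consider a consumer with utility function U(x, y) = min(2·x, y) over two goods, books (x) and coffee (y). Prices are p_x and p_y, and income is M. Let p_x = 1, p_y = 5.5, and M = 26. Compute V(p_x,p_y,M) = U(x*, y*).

V = 4.3333

Leontief preferences: the optimum is at the kink where x/1 = y/2, i.e. y = 2·x.
Budget: p_x·x + p_y·2·x = M, so (p_x + 2·p_y)·x = M.
Demand: x*(p_x,p_y,M) = M/(p_x + 2·p_y), y* = 2·M/(p_x + 2·p_y).
Here 1 + 2·5.5 = 12, giving x* = 2.1667 and y* = 4.3333.
Utility at the optimum: U(2.1667, 4.3333) = 4.3333.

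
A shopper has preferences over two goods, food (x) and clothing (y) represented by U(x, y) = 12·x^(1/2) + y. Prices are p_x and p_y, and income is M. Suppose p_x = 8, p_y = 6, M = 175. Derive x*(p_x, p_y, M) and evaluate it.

x* = 20.25

Set MRS = p_x/p_y: 6·x^(−1/2) = p_x/p_y.
Solve: √x = 6·p_y/p_x, so x*(p_x,p_y) = (6·p_y/p_x)², and y* = (M − p_x·x*)/p_y.
Plugging in: x* = (6·6/8)² = 20.25.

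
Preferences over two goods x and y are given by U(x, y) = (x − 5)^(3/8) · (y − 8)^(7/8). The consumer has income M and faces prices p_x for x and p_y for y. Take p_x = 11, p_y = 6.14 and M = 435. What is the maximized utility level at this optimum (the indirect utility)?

This is Cobb-Douglas in (x−5, y−8): tangency gives 0.375·p_y·(y−8) = 0.875·p_x·(x−5).
Substituting into the budget: x* = 5 + 0.3·(M − 5·p_x − 8·p_y)/p_x, and y* = 8 + 0.7·(…)/p_y.
Discretionary income = 435 − 5·11 − 8·6.14 = 330.88; x* = 5 + 0.3·330.88/11 = 14.024; y* = 8 + 0.7·330.88/6.14 = 45.7225.
Utility at the optimum: U(14.024, 45.7225) = 54.6764.

V = 54.6764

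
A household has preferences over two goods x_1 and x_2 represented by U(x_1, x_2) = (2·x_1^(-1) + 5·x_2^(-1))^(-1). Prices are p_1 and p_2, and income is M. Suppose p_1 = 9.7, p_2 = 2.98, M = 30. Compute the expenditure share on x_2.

share on x_2 = 0.4671

MU_x_1 ∝ 2·x_1^(-2), MU_x_2 ∝ 5·x_2^(-2), so MRS = (2/5)·(x_2/x_1)^(2) = p_1/p_2.
Solve for the ratio: x_2/x_1 = [(5/2)·p_1/p_2]^(0.5).
Substitute x_2 = (x_2/x_1)·x_1 into the budget: x_1* = M/(p_1 + p_2·(x_2/x_1)).
Numerically x_2/x_1 = 2.852645, so x_1* = 30/(9.7 + 2.98·2.852645) = 1.6483 and x_2* = 2.852645·1.6483 = 4.7019.
Expenditure on x_2: 2.98·4.7019 = 14.0118; share = 0.4671.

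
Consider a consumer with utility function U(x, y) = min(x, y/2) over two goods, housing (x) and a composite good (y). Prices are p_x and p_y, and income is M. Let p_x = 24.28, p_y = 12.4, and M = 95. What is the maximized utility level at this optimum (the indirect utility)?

V = 1.9356

Here 24.28 + 2·12.4 = 49.08, giving x* = 1.9356 and y* = 3.8712.
Utility at the optimum: U(1.9356, 3.8712) = 1.9356.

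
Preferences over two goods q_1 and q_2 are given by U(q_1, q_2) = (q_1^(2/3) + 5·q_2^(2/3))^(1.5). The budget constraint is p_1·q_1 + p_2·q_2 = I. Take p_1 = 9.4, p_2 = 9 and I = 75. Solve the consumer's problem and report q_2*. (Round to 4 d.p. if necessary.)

q_2* = 8.2727

MU_q_1 ∝ q_1^(-1/3), MU_q_2 ∝ 5·q_2^(-1/3), so MRS = (1/5)·(q_2/q_1)^(1/3) = p_1/p_2.
Solve for the ratio: q_2/q_1 = [5·p_1/p_2]^(3).
With the ratio pinned down, the budget gives q_1* = I/(p_1 + p_2·(q_2/q_1)) and q_2* = (q_2/q_1)·q_1*.
Numerically q_2/q_1 = 142.418381, so q_1* = 75/(9.4 + 9·142.418381) = 0.0581 and q_2* = 142.418381·0.0581 = 8.2727.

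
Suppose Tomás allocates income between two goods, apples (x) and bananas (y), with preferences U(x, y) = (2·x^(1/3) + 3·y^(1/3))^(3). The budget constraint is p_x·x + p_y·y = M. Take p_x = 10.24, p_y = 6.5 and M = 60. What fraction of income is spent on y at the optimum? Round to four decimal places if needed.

share on y = 0.6975

MRS = MU_x/MU_y = (2/3)·(y/x)^(2/3). Set equal to p_x/p_y.
Solve for the ratio: y/x = [(3/2)·p_x/p_y]^(1.5).
With the ratio pinned down, the budget gives x* = M/(p_x + p_y·(y/x)) and y* = (y/x)·x*.
Numerically y/x = 3.632593, so x* = 60/(10.24 + 6.5·3.632593) = 1.7724 and y* = 3.632593·1.7724 = 6.4385.
Expenditure on y: 6.5·6.4385 = 41.8503; share = 0.6975.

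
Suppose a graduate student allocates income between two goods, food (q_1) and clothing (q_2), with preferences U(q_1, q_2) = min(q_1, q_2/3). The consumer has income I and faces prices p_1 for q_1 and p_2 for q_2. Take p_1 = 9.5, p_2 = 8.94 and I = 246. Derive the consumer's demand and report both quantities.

Leontief preferences: the optimum is at the kink where q_1/1 = q_2/3, i.e. q_2 = 3·q_1.
Budget: p_1·q_1 + p_2·3·q_1 = I, so (p_1 + 3·p_2)·q_1 = I.
Demand: q_1*(p_1,p_2,I) = I/(p_1 + 3·p_2), q_2* = 3·I/(p_1 + 3·p_2).
Here 9.5 + 3·8.94 = 36.32, giving q_1* = 6.7731 and q_2* = 20.3194.

q_1* = 6.7731, q_2* = 20.3194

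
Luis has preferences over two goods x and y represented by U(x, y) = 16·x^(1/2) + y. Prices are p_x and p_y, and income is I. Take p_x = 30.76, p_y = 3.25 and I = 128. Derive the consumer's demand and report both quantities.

x* = 0.7145, y* = 32.6226

Set MRS = p_x/p_y: 8·x^(−1/2) = p_x/p_y.
Solve: √x = 8·p_y/p_x, so x*(p_x,p_y) = (8·p_y/p_x)², and y* = (I − p_x·x*)/p_y.
Plugging in: x* = (8·3.25/30.76)² = 0.7145, y* = 32.6226.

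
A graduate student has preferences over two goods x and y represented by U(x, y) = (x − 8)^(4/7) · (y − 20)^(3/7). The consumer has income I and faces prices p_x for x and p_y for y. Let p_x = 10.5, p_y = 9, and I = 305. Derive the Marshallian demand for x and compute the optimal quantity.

MRS = (4/3)·(y−20)/(x−8). Tangency with p_x/p_y gives y−20 = (3/4)·(p_x/p_y)·(x−8).
After buying the subsistence bundle (8, 20), a share 4/7 of the remaining income goes to x: x* = 8 + 4/7·(I − 8p_x − 20p_y)/p_x.
Discretionary income = 305 − 8·10.5 − 20·9 = 41; x* = 8 + 4/7·41/10.5 = 10.2313.

x* = 10.2313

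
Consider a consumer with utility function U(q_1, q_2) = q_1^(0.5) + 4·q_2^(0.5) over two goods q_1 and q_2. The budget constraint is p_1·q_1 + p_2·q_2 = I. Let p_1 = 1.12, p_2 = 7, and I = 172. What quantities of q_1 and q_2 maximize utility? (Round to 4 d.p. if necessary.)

MU_q_1 ∝ q_1^(-0.5), MU_q_2 ∝ 4·q_2^(-0.5), so MRS = (1/4)·(q_2/q_1)^(0.5) = p_1/p_2.
Solve for the ratio: q_2/q_1 = [4·p_1/p_2]^(2).
With the ratio pinned down, the budget gives q_1* = I/(p_1 + p_2·(q_2/q_1)) and q_2* = (q_2/q_1)·q_1*.
Numerically q_2/q_1 = 0.4096, so q_1* = 172/(1.12 + 7·0.4096) = 43.138 and q_2* = 0.4096·43.138 = 17.6693.

q_1* = 43.138, q_2* = 17.6693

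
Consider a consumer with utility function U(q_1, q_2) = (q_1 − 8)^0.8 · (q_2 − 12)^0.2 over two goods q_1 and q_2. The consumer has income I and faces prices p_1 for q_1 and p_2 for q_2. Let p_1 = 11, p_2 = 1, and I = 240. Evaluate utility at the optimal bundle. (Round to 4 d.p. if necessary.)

V = 12.465

Let q_1' = q_1−8, q_2' = q_2−12. MRS = 4·q_2'/q_1' = p_1/p_2.
After buying the subsistence bundle (8, 12), a share 0.8 of the remaining income goes to q_1: q_1* = 8 + 0.8·(I − 8p_1 − 12p_2)/p_1.
Discretionary income = 240 − 8·11 − 12·1 = 140; q_1* = 8 + 0.8·140/11 = 18.1818; q_2* = 12 + 0.2·140/1 = 40.
Utility at the optimum: U(18.1818, 40) = 12.465.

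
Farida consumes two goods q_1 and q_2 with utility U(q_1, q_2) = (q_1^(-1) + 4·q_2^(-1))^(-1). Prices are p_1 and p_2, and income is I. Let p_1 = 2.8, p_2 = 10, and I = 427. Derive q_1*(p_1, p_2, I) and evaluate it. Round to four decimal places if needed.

Substitute q_2 = (q_2/q_1)·q_1 into the budget: q_1* = I/(p_1 + p_2·(q_2/q_1)).
Numerically q_2/q_1 = 1.058301, so q_1* = 427/(2.8 + 10·1.058301) = 31.9061.

q_1* = 31.9061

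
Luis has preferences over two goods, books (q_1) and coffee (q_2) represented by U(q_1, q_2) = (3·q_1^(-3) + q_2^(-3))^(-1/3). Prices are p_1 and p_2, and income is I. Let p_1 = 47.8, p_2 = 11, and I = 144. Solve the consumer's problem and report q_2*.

q_2* = 2.6388

Numerically q_2/q_1 = 1.097055, so q_1* = 144/(47.8 + 11·1.097055) = 2.4053 and q_2* = 1.097055·2.4053 = 2.6388.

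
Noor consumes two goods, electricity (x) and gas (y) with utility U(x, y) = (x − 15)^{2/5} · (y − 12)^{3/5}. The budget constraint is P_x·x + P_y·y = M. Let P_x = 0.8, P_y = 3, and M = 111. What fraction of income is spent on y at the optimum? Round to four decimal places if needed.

share on y = 0.6649

MRS = (2/3)·(y−12)/(x−15). Tangency with P_x/P_y gives y−12 = (3/2)·(P_x/P_y)·(x−15).
Substituting into the budget: x* = 15 + 0.4·(M − 15·P_x − 12·P_y)/P_x, and y* = 12 + 0.6·(…)/P_y.
Discretionary income = 111 − 15·0.8 − 12·3 = 63; x* = 15 + 0.4·63/0.8 = 46.5; y* = 12 + 0.6·63/3 = 24.6.
Expenditure on y: 3·24.6 = 73.8; share = 0.6649.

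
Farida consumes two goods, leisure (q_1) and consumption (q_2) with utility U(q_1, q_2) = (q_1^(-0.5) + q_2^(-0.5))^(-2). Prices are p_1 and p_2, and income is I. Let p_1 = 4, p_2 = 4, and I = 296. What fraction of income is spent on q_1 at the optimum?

MU_q_1 ∝ q_1^(-1.5), MU_q_2 ∝ q_2^(-1.5), so MRS = (q_2/q_1)^(1.5) = p_1/p_2.
Solve for the ratio: q_2/q_1 = [p_1/p_2]^(2/3).
With the ratio pinned down, the budget gives q_1* = I/(p_1 + p_2·(q_2/q_1)) and q_2* = (q_2/q_1)·q_1*.
Numerically q_2/q_1 = 1, so q_1* = 296/(4 + 4·1) = 37 and q_2* = 1·37 = 37.
Expenditure on q_1: 4·37 = 148; share = 0.5.

share on q_1 = 0.5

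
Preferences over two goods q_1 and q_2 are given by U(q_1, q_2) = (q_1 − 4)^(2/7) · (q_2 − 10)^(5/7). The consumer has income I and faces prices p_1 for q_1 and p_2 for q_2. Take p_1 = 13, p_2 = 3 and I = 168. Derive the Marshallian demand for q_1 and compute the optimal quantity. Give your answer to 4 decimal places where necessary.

This is Cobb-Douglas in (q_1−4, q_2−10): tangency gives 2/7·p_2·(q_2−10) = 5/7·p_1·(q_1−4).
After buying the subsistence bundle (4, 10), a share 2/7 of the remaining income goes to q_1: q_1* = 4 + 2/7·(I − 4p_1 − 10p_2)/p_1.
Discretionary income = 168 − 4·13 − 10·3 = 86; q_1* = 4 + 2/7·86/13 = 5.8901.

q_1* = 5.8901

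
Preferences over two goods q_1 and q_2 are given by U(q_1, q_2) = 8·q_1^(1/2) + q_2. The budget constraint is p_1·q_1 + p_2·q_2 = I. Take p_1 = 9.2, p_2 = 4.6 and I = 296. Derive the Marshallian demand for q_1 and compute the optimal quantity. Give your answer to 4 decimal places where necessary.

Set MRS = p_1/p_2: 4·q_1^(−1/2) = p_1/p_2.
Solve: √q_1 = 4·p_2/p_1, so q_1*(p_1,p_2) = (4·p_2/p_1)², and q_2* = (I − p_1·q_1*)/p_2.
Plugging in: q_1* = (4·4.6/9.2)² = 4.

q_1* = 4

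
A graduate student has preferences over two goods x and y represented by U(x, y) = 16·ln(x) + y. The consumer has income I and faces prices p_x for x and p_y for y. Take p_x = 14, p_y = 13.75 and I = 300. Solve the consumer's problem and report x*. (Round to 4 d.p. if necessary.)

x* = 15.7143

At the given prices: x* = 16·13.75/14 = 15.7143.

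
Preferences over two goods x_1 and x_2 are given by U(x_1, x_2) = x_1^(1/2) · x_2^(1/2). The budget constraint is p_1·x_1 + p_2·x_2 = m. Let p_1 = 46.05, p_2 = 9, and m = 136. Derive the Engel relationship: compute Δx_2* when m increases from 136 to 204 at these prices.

Tangency: MRS = x_2/x_1 = p_1/p_2.
So 0.5·p_2·x_2 = 0.5·p_1·x_1; combined with the budget, a share 0.5 of income goes to x_1.
Demand: x_1*(p_1,p_2,m) = 0.5·m/p_1 and x_2* = 0.5·m/p_2.
At p_1=46.05, p_2=9, m=136: x_2* = 0.5·136/9 = 7.5556.
At m' = 204: x_2* = 11.3333. Change: 11.3333 − 7.5556 = 3.7778.

Δx_2* = 3.7778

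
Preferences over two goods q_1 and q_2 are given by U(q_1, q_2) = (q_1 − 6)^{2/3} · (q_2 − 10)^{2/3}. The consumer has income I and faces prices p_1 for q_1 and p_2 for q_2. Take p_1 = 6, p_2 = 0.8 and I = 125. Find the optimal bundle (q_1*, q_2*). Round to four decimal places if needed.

q_1* = 12.75, q_2* = 60.625

Let q_1' = q_1−6, q_2' = q_2−10. MRS = q_2'/q_1' = p_1/p_2.
Substituting into the budget: q_1* = 6 + 0.5·(I − 6·p_1 − 10·p_2)/p_1, and q_2* = 10 + 0.5·(…)/p_2.
Discretionary income = 125 − 6·6 − 10·0.8 = 81; q_1* = 6 + 0.5·81/6 = 12.75; q_2* = 10 + 0.5·81/0.8 = 60.625.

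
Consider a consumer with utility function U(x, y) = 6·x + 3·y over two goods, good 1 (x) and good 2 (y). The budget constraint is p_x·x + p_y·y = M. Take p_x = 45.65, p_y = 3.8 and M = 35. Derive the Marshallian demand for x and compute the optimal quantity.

x* = 0

Perfect substitutes: compare marginal utility per dollar. 6/p_x vs 3/p_y → 0.1314 vs 0.7895.
y gives more utility per dollar, so spend all income on y: y* = M/p_y, x* = 0.
Numerically: x* = 0, y* = 9.2105.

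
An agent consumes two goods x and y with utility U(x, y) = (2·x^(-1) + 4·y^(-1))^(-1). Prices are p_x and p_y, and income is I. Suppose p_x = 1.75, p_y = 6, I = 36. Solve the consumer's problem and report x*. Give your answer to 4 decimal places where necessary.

From the CES first-order condition, (1/2)·(y/x)^(2) = p_x/p_y.
Hence y/x = (2·p_x/p_y)^(1/(2)), i.e. raised to the 0.5 power.
Substitute y = (y/x)·x into the budget: x* = I/(p_x + p_y·(y/x)).
Numerically y/x = 0.763763, so x* = 36/(1.75 + 6·0.763763) = 5.6849.

x* = 5.6849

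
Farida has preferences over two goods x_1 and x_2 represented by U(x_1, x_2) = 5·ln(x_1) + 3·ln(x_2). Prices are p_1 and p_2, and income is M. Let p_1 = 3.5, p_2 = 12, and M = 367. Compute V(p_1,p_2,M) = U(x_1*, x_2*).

Demand: x_1*(p_1,p_2,M) = 0.625·M/p_1 and x_2* = 0.375·M/p_2.
At p_1=3.5, p_2=12, M=367: x_1* = 0.625·367/3.5 = 65.5357, x_2* = 11.4688.
Utility at the optimum: U(65.5357, 11.4688) = 28.2319.

V = 28.2319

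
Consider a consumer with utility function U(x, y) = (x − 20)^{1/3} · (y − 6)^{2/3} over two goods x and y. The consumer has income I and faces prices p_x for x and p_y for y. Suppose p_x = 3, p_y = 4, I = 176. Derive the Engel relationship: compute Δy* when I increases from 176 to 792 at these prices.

Δy* = 102.6667

MRS = (1/2)·(y−6)/(x−20). Tangency with p_x/p_y gives y−6 = 2·(p_x/p_y)·(x−20).
Substituting into the budget: x* = 20 + 1/3·(I − 20·p_x − 6·p_y)/p_x, and y* = 6 + 2/3·(…)/p_y.
Discretionary income = 176 − 20·3 − 6·4 = 92; y* = 6 + 2/3·92/4 = 21.3333.
At I' = 792: y* = 124. Change: 124 − 21.3333 = 102.6667.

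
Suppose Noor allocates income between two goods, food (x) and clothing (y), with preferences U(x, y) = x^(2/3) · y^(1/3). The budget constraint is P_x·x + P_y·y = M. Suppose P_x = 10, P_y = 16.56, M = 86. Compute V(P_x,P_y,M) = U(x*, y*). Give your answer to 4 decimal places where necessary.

The MRS is 2·y/x. Set MRS = P_x/P_y.
Rearranging, P_y·y = (1/2)·P_x·x. Substituting into the budget gives P_x·x·(1 + (1/2)) = M.
Demand: x*(P_x,P_y,M) = 2/3·M/P_x and y* = 1/3·M/P_y.
At P_x=10, P_y=16.56, M=86: x* = 2/3·86/10 = 5.7333, y* = 1.7311.
Utility at the optimum: U(5.7333, 1.7311) = 3.8463.

V = 3.8463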